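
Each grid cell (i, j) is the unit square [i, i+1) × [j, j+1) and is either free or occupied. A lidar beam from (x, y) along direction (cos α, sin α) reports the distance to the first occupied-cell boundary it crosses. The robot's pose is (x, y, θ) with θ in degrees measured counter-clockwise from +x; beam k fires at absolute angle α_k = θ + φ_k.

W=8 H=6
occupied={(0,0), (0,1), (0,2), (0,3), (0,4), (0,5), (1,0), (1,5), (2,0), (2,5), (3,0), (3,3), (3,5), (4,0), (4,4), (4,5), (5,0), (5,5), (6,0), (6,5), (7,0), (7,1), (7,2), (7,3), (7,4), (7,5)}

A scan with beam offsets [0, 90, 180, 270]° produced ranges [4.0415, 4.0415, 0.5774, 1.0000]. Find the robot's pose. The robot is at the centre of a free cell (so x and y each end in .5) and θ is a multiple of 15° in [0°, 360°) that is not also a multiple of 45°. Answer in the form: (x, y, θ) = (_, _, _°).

(x, y, θ) = (4.5, 1.5, 60°)

Enumerate (i+0.5, j+0.5, θ) over the 22 free cells and 16 admissible headings. For each, cast all 4 beams and compare to the given ranges.
  (6.5, 4.5, 210°): beam 1 = 2.8868 ≠ 4.0415 ✗
  (4.5, 2.5, 300°): beam 1 = 1.7321 ≠ 4.0415 ✗
  (6.5, 4.5, 15°): beam 1 = 0.5176 ≠ 4.0415 ✗
  …
  (4.5, 1.5, 60°): r_1=4.0415, r_2=4.0415, r_3=0.5774, r_4=1.0000 — all match ✓
No second candidate reproduces the full scan.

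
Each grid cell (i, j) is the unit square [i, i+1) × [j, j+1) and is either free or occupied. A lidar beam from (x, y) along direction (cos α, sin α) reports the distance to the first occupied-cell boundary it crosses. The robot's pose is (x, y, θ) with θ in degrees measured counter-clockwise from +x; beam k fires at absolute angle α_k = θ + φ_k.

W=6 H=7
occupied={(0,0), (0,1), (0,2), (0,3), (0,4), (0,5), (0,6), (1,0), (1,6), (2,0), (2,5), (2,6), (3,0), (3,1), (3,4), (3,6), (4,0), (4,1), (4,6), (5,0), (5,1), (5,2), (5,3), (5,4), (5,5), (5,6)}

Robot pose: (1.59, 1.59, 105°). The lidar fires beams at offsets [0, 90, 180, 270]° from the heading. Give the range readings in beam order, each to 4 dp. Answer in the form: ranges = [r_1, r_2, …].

ranges = [2.2796, 0.6108, 0.6108, 1.4597]

beam 1: φ=0°, α=105°
  d=(-0.2588,0.9659)  start (1,1)  tX=2.2796 tY=0.4245  stride 1/|dx|=3.8637 1/|dy|=1.0353
    cross y-line → (1,2), t=0.4245
    cross y-line → (1,3), t=1.4597
    cross x-line → (0,3), t=2.2796 (wall)
  → r_1 = 2.2796
beam 2: φ=90°, α=195°
  d=(-0.9659,-0.2588)  start (1,1)  tX=0.6108 tY=2.2796  stride 1/|dx|=1.0353 1/|dy|=3.8637
    cross x-line → (0,1), t=0.6108 (wall)
  → r_2 = 0.6108
beam 3: φ=180°, α=285°
  d=(0.2588,-0.9659)  start (1,1)  tX=1.5841 tY=0.6108  stride 1/|dx|=3.8637 1/|dy|=1.0353
    cross y-line → (1,0), t=0.6108 (wall)
  → r_3 = 0.6108
beam 4: φ=270°, α=15°
  d=(0.9659,0.2588)  start (1,1)  tX=0.4245 tY=1.5841  stride 1/|dx|=1.0353 1/|dy|=3.8637
    cross x-line → (2,1), t=0.4245
    cross x-line → (3,1), t=1.4597 (wall)
  → r_4 = 1.4597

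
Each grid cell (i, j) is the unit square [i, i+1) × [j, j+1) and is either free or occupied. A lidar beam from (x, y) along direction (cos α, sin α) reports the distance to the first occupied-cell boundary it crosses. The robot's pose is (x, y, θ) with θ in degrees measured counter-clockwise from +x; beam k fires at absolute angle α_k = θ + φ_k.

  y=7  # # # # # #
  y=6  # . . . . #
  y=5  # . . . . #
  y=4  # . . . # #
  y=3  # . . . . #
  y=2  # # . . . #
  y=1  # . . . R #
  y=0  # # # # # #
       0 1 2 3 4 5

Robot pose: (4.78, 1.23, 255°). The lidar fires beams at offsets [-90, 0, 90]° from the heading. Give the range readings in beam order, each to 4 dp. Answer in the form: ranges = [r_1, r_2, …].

beam 1: φ=-90°, α=165°
  cosα=-0.9659 sinα=0.2588 | (4,1) | tMaxX 0.8075 tMaxY 2.9751 | tΔX 1.0353 tΔY 3.8637
    t=0.8075 [x] (3,1)
    t=1.8428 [x] (2,1)
    t=2.8781 [x] (1,1)
    t=2.9751 [y] (1,2) — stop
  → r_1 = 2.9751
beam 2: φ=0°, α=255°
  cosα=-0.2588 sinα=-0.9659 | (4,1) | tMaxX 3.0137 tMaxY 0.2381 | tΔX 3.8637 tΔY 1.0353
    t=0.2381 [y] (4,0) — stop
  → r_2 = 0.2381
beam 3: φ=90°, α=345°
  cosα=0.9659 sinα=-0.2588 | (4,1) | tMaxX 0.2278 tMaxY 0.8887 | tΔX 1.0353 tΔY 3.8637
    t=0.2278 [x] (5,1) — stop
  → r_3 = 0.2278

ranges = [2.9751, 0.2381, 0.2278]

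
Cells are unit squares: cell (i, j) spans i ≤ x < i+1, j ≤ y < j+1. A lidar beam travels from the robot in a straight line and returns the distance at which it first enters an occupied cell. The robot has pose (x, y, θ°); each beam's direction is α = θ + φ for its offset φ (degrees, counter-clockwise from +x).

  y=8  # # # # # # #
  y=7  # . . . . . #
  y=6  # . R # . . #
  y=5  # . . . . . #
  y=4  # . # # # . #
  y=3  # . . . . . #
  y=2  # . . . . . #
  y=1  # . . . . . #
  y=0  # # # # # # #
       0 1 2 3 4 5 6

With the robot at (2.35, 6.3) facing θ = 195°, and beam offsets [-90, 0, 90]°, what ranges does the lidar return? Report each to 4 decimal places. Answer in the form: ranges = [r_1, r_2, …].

ranges = [1.7600, 1.3976, 1.3459]

beam 1: φ=-90°, α=105°
  direction (-0.2588, 0.9659); cell (2,6); t to first gridline: x 1.3523, y 0.7247 (then +3.8637 / +1.0353)
    (2,7) via y @ 0.7247
    (1,7) via x @ 1.3523
    (1,8) via y @ 1.7600  # hit
  → r_1 = 1.7600
beam 2: φ=0°, α=195°
  direction (-0.9659, -0.2588); cell (2,6); t to first gridline: x 0.3623, y 1.1591 (then +1.0353 / +3.8637)
    (1,6) via x @ 0.3623
    (1,5) via y @ 1.1591
    (0,5) via x @ 1.3976  # hit
  → r_2 = 1.3976
beam 3: φ=90°, α=285°
  direction (0.2588, -0.9659); cell (2,6); t to first gridline: x 2.5114, y 0.3106 (then +3.8637 / +1.0353)
    (2,5) via y @ 0.3106
    (2,4) via y @ 1.3459  # hit
  → r_3 = 1.3459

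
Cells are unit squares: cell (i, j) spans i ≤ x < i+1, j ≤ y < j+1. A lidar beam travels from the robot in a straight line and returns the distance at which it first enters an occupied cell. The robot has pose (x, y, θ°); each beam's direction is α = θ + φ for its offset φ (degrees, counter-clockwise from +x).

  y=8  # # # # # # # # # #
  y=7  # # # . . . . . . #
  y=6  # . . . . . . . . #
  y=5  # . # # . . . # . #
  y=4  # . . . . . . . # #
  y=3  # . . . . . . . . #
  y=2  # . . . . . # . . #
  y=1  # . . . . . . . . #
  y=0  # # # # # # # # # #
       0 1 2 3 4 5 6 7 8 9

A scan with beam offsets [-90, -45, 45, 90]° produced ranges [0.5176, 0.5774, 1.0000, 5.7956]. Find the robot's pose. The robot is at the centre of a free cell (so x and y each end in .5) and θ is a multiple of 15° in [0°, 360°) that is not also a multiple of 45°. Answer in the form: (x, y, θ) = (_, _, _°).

The pose lattice has 49·16 = 784 candidates. Test each by forward raycasting.
  (5.5, 6.5, 30°): beam 1 = 6.3509 ≠ 0.5176 ✗
  (4.5, 1.5, 30°): beam 1 = 0.5774 ≠ 0.5176 ✗
  (1.5, 3.5, 345°): beam 1 = 1.9319 ≠ 0.5176 ✗
  (5.5, 7.5, 300°): beam 1 = 3.0000 ≠ 0.5176 ✗
  …
  (8.5, 7.5, 105°): r_1=0.5176, r_2=0.5774, r_3=1.0000, r_4=5.7956 — all match ✓
Only this pose fits every beam.

(x, y, θ) = (8.5, 7.5, 105°)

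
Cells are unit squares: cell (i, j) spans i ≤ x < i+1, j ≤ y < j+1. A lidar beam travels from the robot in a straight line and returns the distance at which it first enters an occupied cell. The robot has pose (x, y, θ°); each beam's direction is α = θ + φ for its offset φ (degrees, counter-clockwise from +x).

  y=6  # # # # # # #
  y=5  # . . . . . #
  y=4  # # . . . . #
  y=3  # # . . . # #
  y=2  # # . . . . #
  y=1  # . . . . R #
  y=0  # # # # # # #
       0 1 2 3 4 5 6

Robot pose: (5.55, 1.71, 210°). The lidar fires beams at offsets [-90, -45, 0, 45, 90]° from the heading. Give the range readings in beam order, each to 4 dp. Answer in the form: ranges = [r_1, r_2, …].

beam 1: φ=-90°, α=120°
  direction (-0.5000, 0.8660); cell (5,1); t to first gridline: x 1.1000, y 0.3349 (then +2.0000 / +1.1547)
    (5,2) via y @ 0.3349
    (4,2) via x @ 1.1000
    (4,3) via y @ 1.4896
    (4,4) via y @ 2.6443
    (3,4) via x @ 3.1000
    (3,5) via y @ 3.7990
    (3,6) via y @ 4.9537  # hit
  → r_1 = 4.9537
beam 2: φ=-45°, α=165°
  direction (-0.9659, 0.2588); cell (5,1); t to first gridline: x 0.5694, y 1.1205 (then +1.0353 / +3.8637)
    (4,1) via x @ 0.5694
    (4,2) via y @ 1.1205
    (3,2) via x @ 1.6047
    (2,2) via x @ 2.6400
    (1,2) via x @ 3.6752  # hit
  → r_2 = 3.6752
beam 3: φ=0°, α=210°
  direction (-0.8660, -0.5000); cell (5,1); t to first gridline: x 0.6351, y 1.4200 (then +1.1547 / +2.0000)
    (4,1) via x @ 0.6351
    (4,0) via y @ 1.4200  # hit
  → r_3 = 1.4200
beam 4: φ=45°, α=255°
  direction (-0.2588, -0.9659); cell (5,1); t to first gridline: x 2.1250, y 0.7350 (then +3.8637 / +1.0353)
    (5,0) via y @ 0.7350  # hit
  → r_4 = 0.7350
beam 5: φ=90°, α=300°
  direction (0.5000, -0.8660); cell (5,1); t to first gridline: x 0.9000, y 0.8198 (then +2.0000 / +1.1547)
    (5,0) via y @ 0.8198  # hit
  → r_5 = 0.8198

ranges = [4.9537, 3.6752, 1.4200, 0.7350, 0.8198]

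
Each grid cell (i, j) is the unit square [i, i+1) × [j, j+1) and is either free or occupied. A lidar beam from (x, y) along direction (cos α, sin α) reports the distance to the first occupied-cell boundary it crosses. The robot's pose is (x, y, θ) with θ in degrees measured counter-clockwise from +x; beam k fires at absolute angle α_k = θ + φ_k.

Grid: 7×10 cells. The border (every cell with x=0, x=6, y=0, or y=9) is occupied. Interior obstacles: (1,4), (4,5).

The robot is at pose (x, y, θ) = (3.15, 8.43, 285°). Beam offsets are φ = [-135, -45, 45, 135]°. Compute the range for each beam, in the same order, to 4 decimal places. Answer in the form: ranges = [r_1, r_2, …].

ranges = [1.1400, 3.9606, 3.2909, 0.6582]

beam 1: φ=-135°, α=150°
  direction (-0.8660, 0.5000); cell (3,8); t to first gridline: x 0.1732, y 1.1400 (then +1.1547 / +2.0000)
    (2,8) via x @ 0.1732
    (2,9) via y @ 1.1400  # hit
  → r_1 = 1.1400
beam 2: φ=-45°, α=240°
  direction (-0.5000, -0.8660); cell (3,8); t to first gridline: x 0.3000, y 0.4965 (then +2.0000 / +1.1547)
    (2,8) via x @ 0.3000
    (2,7) via y @ 0.4965
    (2,6) via y @ 1.6512
    (1,6) via x @ 2.3000
    (1,5) via y @ 2.8059
    (1,4) via y @ 3.9606  # hit
  → r_2 = 3.9606
beam 3: φ=45°, α=330°
  direction (0.8660, -0.5000); cell (3,8); t to first gridline: x 0.9815, y 0.8600 (then +1.1547 / +2.0000)
    (3,7) via y @ 0.8600
    (4,7) via x @ 0.9815
    (5,7) via x @ 2.1362
    (5,6) via y @ 2.8600
    (6,6) via x @ 3.2909  # hit
  → r_3 = 3.2909
beam 4: φ=135°, α=60°
  direction (0.5000, 0.8660); cell (3,8); t to first gridline: x 1.7000, y 0.6582 (then +2.0000 / +1.1547)
    (3,9) via y @ 0.6582  # hit
  → r_4 = 0.6582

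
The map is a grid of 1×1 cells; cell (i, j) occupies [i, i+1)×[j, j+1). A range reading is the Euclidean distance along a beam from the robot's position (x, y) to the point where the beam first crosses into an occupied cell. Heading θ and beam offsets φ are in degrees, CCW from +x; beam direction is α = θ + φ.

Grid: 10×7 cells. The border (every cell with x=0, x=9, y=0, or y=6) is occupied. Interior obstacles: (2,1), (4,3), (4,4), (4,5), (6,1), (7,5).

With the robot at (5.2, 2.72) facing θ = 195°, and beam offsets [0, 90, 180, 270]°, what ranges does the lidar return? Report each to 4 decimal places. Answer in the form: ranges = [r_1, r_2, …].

beam 1: φ=0°, α=195°
  d=(-0.9659,-0.2588)  start (5,2)  tX=0.2071 tY=2.7819  stride 1/|dx|=1.0353 1/|dy|=3.8637
    cross x-line → (4,2), t=0.2071
    cross x-line → (3,2), t=1.2423
    cross x-line → (2,2), t=2.2776
    cross y-line → (2,1), t=2.7819 (wall)
  → r_1 = 2.7819
beam 2: φ=90°, α=285°
  d=(0.2588,-0.9659)  start (5,2)  tX=3.0910 tY=0.7454  stride 1/|dx|=3.8637 1/|dy|=1.0353
    cross y-line → (5,1), t=0.7454
    cross y-line → (5,0), t=1.7807 (wall)
  → r_2 = 1.7807
beam 3: φ=180°, α=15°
  d=(0.9659,0.2588)  start (5,2)  tX=0.8282 tY=1.0818  stride 1/|dx|=1.0353 1/|dy|=3.8637
    cross x-line → (6,2), t=0.8282
    cross y-line → (6,3), t=1.0818
    cross x-line → (7,3), t=1.8635
    cross x-line → (8,3), t=2.8988
    cross x-line → (9,3), t=3.9340 (wall)
  → r_3 = 3.9340
beam 4: φ=270°, α=105°
  d=(-0.2588,0.9659)  start (5,2)  tX=0.7727 tY=0.2899  stride 1/|dx|=3.8637 1/|dy|=1.0353
    cross y-line → (5,3), t=0.2899
    cross x-line → (4,3), t=0.7727 (wall)
  → r_4 = 0.7727

ranges = [2.7819, 1.7807, 3.9340, 0.7727]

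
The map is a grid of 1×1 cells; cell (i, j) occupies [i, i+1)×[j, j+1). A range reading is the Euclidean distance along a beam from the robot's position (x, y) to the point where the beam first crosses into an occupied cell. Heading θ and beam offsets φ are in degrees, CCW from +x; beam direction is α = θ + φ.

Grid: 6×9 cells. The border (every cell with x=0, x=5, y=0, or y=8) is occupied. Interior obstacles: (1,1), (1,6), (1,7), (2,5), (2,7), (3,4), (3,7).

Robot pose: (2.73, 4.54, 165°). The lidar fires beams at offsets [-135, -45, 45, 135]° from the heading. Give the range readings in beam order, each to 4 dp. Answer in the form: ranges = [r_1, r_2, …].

ranges = [0.3118, 0.5312, 1.9976, 0.5400]

beam 1: φ=-135°, α=30°
  cosα=0.8660 sinα=0.5000 | (2,4) | tMaxX 0.3118 tMaxY 0.9200 | tΔX 1.1547 tΔY 2.0000
    t=0.3118 [x] (3,4) — stop
  → r_1 = 0.3118
beam 2: φ=-45°, α=120°
  cosα=-0.5000 sinα=0.8660 | (2,4) | tMaxX 1.4600 tMaxY 0.5312 | tΔX 2.0000 tΔY 1.1547
    t=0.5312 [y] (2,5) — stop
  → r_2 = 0.5312
beam 3: φ=45°, α=210°
  cosα=-0.8660 sinα=-0.5000 | (2,4) | tMaxX 0.8429 tMaxY 1.0800 | tΔX 1.1547 tΔY 2.0000
    t=0.8429 [x] (1,4)
    t=1.0800 [y] (1,3)
    t=1.9976 [x] (0,3) — stop
  → r_3 = 1.9976
beam 4: φ=135°, α=300°
  cosα=0.5000 sinα=-0.8660 | (2,4) | tMaxX 0.5400 tMaxY 0.6235 | tΔX 2.0000 tΔY 1.1547
    t=0.5400 [x] (3,4) — stop
  → r_4 = 0.5400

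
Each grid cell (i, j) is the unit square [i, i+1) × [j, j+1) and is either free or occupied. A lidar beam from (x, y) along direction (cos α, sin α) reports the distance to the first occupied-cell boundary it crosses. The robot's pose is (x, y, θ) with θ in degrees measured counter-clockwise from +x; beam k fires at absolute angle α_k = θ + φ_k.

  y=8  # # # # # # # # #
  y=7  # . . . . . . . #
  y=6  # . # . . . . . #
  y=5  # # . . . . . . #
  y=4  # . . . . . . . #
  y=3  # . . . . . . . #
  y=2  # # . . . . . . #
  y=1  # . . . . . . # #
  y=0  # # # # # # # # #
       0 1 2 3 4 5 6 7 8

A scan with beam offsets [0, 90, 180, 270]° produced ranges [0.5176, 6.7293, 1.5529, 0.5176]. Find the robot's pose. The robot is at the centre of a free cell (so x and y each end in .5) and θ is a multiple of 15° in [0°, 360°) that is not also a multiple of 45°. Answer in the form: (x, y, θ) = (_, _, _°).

The pose lattice has 45·16 = 720 candidates. Test each by forward raycasting.
  (7.5, 4.5, 345°): beam 2 = 1.9319 ≠ 6.7293 ✗
  (4.5, 6.5, 330°): beam 1 = 4.0415 ≠ 0.5176 ✗
  (6.5, 7.5, 105°): beam 2 = 3.6235 ≠ 6.7293 ✗
  (5.5, 4.5, 30°): beam 1 = 2.8868 ≠ 0.5176 ✗
  …
  (1.5, 3.5, 285°): r_1=0.5176, r_2=6.7293, r_3=1.5529, r_4=0.5176 — all match ✓
Only this pose fits every beam.

(x, y, θ) = (1.5, 3.5, 285°)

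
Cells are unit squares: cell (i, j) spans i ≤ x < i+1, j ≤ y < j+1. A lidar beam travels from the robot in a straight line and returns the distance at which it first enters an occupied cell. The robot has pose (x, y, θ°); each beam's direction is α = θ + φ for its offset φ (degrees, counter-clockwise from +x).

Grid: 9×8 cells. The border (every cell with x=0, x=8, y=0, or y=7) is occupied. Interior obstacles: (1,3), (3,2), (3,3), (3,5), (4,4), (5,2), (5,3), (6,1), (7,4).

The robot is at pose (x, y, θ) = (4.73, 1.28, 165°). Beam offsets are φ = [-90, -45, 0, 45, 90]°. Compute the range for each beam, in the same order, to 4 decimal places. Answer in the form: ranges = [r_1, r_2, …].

beam 1: φ=-90°, α=75°
  d=(0.2588,0.9659)  start (4,1)  tX=1.0432 tY=0.7454  stride 1/|dx|=3.8637 1/|dy|=1.0353
    cross y-line → (4,2), t=0.7454
    cross x-line → (5,2), t=1.0432 (wall)
  → r_1 = 1.0432
beam 2: φ=-45°, α=120°
  d=(-0.5000,0.8660)  start (4,1)  tX=1.4600 tY=0.8314  stride 1/|dx|=2.0000 1/|dy|=1.1547
    cross y-line → (4,2), t=0.8314
    cross x-line → (3,2), t=1.4600 (wall)
  → r_2 = 1.4600
beam 3: φ=0°, α=165°
  d=(-0.9659,0.2588)  start (4,1)  tX=0.7558 tY=2.7819  stride 1/|dx|=1.0353 1/|dy|=3.8637
    cross x-line → (3,1), t=0.7558
    cross x-line → (2,1), t=1.7910
    cross y-line → (2,2), t=2.7819
    cross x-line → (1,2), t=2.8263
    cross x-line → (0,2), t=3.8616 (wall)
  → r_3 = 3.8616
beam 4: φ=45°, α=210°
  d=(-0.8660,-0.5000)  start (4,1)  tX=0.8429 tY=0.5600  stride 1/|dx|=1.1547 1/|dy|=2.0000
    cross y-line → (4,0), t=0.5600 (wall)
  → r_4 = 0.5600
beam 5: φ=90°, α=255°
  d=(-0.2588,-0.9659)  start (4,1)  tX=2.8205 tY=0.2899  stride 1/|dx|=3.8637 1/|dy|=1.0353
    cross y-line → (4,0), t=0.2899 (wall)
  → r_5 = 0.2899

ranges = [1.0432, 1.4600, 3.8616, 0.5600, 0.2899]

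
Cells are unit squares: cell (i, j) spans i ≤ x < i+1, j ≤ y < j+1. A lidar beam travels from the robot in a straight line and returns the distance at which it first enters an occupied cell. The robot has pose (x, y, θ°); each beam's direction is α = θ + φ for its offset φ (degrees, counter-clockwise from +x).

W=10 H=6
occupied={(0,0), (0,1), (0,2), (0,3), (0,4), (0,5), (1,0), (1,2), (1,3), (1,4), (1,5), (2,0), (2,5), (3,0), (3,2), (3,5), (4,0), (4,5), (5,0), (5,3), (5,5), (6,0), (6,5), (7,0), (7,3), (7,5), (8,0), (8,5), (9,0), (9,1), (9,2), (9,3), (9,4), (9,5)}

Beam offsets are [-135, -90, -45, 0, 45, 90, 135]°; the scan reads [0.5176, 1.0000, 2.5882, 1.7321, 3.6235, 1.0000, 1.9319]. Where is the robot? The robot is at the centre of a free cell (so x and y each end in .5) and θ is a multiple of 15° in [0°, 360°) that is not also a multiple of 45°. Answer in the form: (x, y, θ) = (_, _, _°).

(x, y, θ) = (4.5, 4.5, 240°)

The pose lattice has 26·16 = 416 candidates. Test each by forward raycasting.
  (3.5, 3.5, 195°): beam 1 = 1.7321 ≠ 0.5176 ✗
  (8.5, 1.5, 105°): beam 1 = 0.5774 ≠ 0.5176 ✗
  (8.5, 4.5, 210°): beam 2 = 0.5774 ≠ 1.0000 ✗
  (5.5, 2.5, 165°): beam 1 = 1.7321 ≠ 0.5176 ✗
  (6.5, 4.5, 15°): beam 1 = 1.0000 ≠ 0.5176 ✗
  …
  (4.5, 4.5, 240°): r_1=0.5176, r_2=1.0000, r_3=2.5882, r_4=1.7321, r_5=3.6235, r_6=1.0000, r_7=1.9319 — all match ✓
Unique over the lattice → pose = (4.5, 4.5, 240°).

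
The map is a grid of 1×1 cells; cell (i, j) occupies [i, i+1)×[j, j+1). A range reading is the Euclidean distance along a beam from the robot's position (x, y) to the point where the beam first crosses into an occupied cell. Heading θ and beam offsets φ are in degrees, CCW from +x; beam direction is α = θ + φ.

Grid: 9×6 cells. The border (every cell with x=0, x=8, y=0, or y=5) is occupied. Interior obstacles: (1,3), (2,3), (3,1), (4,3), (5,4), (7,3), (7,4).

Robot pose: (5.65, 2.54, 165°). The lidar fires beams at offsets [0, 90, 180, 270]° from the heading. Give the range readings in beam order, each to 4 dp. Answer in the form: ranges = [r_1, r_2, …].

ranges = [2.7435, 1.5943, 2.4329, 2.5468]

beam 1: φ=0°, α=165°
  cosα=-0.9659 sinα=0.2588 | (5,2) | tMaxX 0.6729 tMaxY 1.7773 | tΔX 1.0353 tΔY 3.8637
    t=0.6729 [x] (4,2)
    t=1.7082 [x] (3,2)
    t=1.7773 [y] (3,3)
    t=2.7435 [x] (2,3) — stop
  → r_1 = 2.7435
beam 2: φ=90°, α=255°
  cosα=-0.2588 sinα=-0.9659 | (5,2) | tMaxX 2.5114 tMaxY 0.5590 | tΔX 3.8637 tΔY 1.0353
    t=0.5590 [y] (5,1)
    t=1.5943 [y] (5,0) — stop
  → r_2 = 1.5943
beam 3: φ=180°, α=345°
  cosα=0.9659 sinα=-0.2588 | (5,2) | tMaxX 0.3623 tMaxY 2.0864 | tΔX 1.0353 tΔY 3.8637
    t=0.3623 [x] (6,2)
    t=1.3976 [x] (7,2)
    t=2.0864 [y] (7,1)
    t=2.4329 [x] (8,1) — stop
  → r_3 = 2.4329
beam 4: φ=270°, α=75°
  cosα=0.2588 sinα=0.9659 | (5,2) | tMaxX 1.3523 tMaxY 0.4762 | tΔX 3.8637 tΔY 1.0353
    t=0.4762 [y] (5,3)
    t=1.3523 [x] (6,3)
    t=1.5115 [y] (6,4)
    t=2.5468 [y] (6,5) — stop
  → r_4 = 2.5468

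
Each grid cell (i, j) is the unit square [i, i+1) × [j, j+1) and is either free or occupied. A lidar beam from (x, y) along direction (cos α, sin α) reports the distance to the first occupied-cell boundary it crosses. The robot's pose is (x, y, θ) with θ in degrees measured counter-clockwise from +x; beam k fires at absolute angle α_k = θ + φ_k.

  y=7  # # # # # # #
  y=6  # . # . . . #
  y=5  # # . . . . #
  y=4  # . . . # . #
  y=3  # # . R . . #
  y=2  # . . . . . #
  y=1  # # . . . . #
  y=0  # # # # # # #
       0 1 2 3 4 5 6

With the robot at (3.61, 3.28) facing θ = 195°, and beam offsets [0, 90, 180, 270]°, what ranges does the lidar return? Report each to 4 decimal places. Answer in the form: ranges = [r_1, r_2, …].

beam 1: φ=0°, α=195°
  direction (-0.9659, -0.2588); cell (3,3); t to first gridline: x 0.6315, y 1.0818 (then +1.0353 / +3.8637)
    (2,3) via x @ 0.6315
    (2,2) via y @ 1.0818
    (1,2) via x @ 1.6668
    (0,2) via x @ 2.7021  # hit
  → r_1 = 2.7021
beam 2: φ=90°, α=285°
  direction (0.2588, -0.9659); cell (3,3); t to first gridline: x 1.5068, y 0.2899 (then +3.8637 / +1.0353)
    (3,2) via y @ 0.2899
    (3,1) via y @ 1.3252
    (4,1) via x @ 1.5068
    (4,0) via y @ 2.3604  # hit
  → r_2 = 2.3604
beam 3: φ=180°, α=15°
  direction (0.9659, 0.2588); cell (3,3); t to first gridline: x 0.4038, y 2.7819 (then +1.0353 / +3.8637)
    (4,3) via x @ 0.4038
    (5,3) via x @ 1.4390
    (6,3) via x @ 2.4743  # hit
  → r_3 = 2.4743
beam 4: φ=270°, α=105°
  direction (-0.2588, 0.9659); cell (3,3); t to first gridline: x 2.3569, y 0.7454 (then +3.8637 / +1.0353)
    (3,4) via y @ 0.7454
    (3,5) via y @ 1.7807
    (2,5) via x @ 2.3569
    (2,6) via y @ 2.8160  # hit
  → r_4 = 2.8160

ranges = [2.7021, 2.3604, 2.4743, 2.8160]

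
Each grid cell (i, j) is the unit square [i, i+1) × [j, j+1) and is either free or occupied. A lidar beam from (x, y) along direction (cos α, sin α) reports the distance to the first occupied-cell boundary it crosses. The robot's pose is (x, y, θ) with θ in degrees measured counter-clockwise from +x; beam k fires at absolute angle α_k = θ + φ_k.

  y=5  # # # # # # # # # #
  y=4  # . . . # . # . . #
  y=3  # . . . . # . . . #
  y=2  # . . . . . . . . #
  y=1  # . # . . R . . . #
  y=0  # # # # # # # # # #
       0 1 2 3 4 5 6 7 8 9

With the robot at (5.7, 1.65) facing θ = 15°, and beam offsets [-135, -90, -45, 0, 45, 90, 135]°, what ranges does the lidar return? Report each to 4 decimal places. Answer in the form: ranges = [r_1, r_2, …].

beam 1: φ=-135°, α=240°
  direction (-0.5000, -0.8660); cell (5,1); t to first gridline: x 1.4000, y 0.7506 (then +2.0000 / +1.1547)
    (5,0) via y @ 0.7506  # hit
  → r_1 = 0.7506
beam 2: φ=-90°, α=285°
  direction (0.2588, -0.9659); cell (5,1); t to first gridline: x 1.1591, y 0.6729 (then +3.8637 / +1.0353)
    (5,0) via y @ 0.6729  # hit
  → r_2 = 0.6729
beam 3: φ=-45°, α=330°
  direction (0.8660, -0.5000); cell (5,1); t to first gridline: x 0.3464, y 1.3000 (then +1.1547 / +2.0000)
    (6,1) via x @ 0.3464
    (6,0) via y @ 1.3000  # hit
  → r_3 = 1.3000
beam 4: φ=0°, α=15°
  direction (0.9659, 0.2588); cell (5,1); t to first gridline: x 0.3106, y 1.3523 (then +1.0353 / +3.8637)
    (6,1) via x @ 0.3106
    (7,1) via x @ 1.3459
    (7,2) via y @ 1.3523
    (8,2) via x @ 2.3811
    (9,2) via x @ 3.4164  # hit
  → r_4 = 3.4164
beam 5: φ=45°, α=60°
  direction (0.5000, 0.8660); cell (5,1); t to first gridline: x 0.6000, y 0.4041 (then +2.0000 / +1.1547)
    (5,2) via y @ 0.4041
    (6,2) via x @ 0.6000
    (6,3) via y @ 1.5588
    (7,3) via x @ 2.6000
    (7,4) via y @ 2.7135
    (7,5) via y @ 3.8682  # hit
  → r_5 = 3.8682
beam 6: φ=90°, α=105°
  direction (-0.2588, 0.9659); cell (5,1); t to first gridline: x 2.7046, y 0.3623 (then +3.8637 / +1.0353)
    (5,2) via y @ 0.3623
    (5,3) via y @ 1.3976  # hit
  → r_6 = 1.3976
beam 7: φ=135°, α=150°
  direction (-0.8660, 0.5000); cell (5,1); t to first gridline: x 0.8083, y 0.7000 (then +1.1547 / +2.0000)
    (5,2) via y @ 0.7000
    (4,2) via x @ 0.8083
    (3,2) via x @ 1.9630
    (3,3) via y @ 2.7000
    (2,3) via x @ 3.1177
    (1,3) via x @ 4.2724
    (1,4) via y @ 4.7000
    (0,4) via x @ 5.4271  # hit
  → r_7 = 5.4271

ranges = [0.7506, 0.6729, 1.3000, 3.4164, 3.8682, 1.3976, 5.4271]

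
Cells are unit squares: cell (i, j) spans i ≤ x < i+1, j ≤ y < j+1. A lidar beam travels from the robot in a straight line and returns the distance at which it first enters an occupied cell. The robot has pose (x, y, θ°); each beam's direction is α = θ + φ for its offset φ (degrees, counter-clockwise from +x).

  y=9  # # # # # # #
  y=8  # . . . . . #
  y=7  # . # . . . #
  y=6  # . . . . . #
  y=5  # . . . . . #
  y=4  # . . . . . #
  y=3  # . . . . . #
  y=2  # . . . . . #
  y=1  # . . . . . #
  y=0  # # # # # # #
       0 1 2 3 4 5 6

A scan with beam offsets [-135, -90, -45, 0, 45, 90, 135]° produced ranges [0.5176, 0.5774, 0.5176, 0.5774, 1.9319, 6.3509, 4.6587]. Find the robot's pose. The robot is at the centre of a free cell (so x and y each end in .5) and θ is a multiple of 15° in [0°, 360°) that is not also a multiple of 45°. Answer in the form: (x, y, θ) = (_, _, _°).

(x, y, θ) = (5.5, 1.5, 30°)

Candidates: 39 free-cell centres × 16 headings = 624 poses. Raycast each; keep the one whose scan matches to 4 dp.
  (5.5, 5.5, 150°): beam 2 = 1.0000 ≠ 0.5774 ✗
  (5.5, 6.5, 345°): beam 1 = 5.1962 ≠ 0.5176 ✗
  (2.5, 5.5, 120°): beam 1 = 3.6235 ≠ 0.5176 ✗
  …
  (5.5, 1.5, 30°): r_1=0.5176, r_2=0.5774, r_3=0.5176, r_4=0.5774, r_5=1.9319, r_6=6.3509, r_7=4.6587 — all match ✓
No second candidate reproduces the full scan.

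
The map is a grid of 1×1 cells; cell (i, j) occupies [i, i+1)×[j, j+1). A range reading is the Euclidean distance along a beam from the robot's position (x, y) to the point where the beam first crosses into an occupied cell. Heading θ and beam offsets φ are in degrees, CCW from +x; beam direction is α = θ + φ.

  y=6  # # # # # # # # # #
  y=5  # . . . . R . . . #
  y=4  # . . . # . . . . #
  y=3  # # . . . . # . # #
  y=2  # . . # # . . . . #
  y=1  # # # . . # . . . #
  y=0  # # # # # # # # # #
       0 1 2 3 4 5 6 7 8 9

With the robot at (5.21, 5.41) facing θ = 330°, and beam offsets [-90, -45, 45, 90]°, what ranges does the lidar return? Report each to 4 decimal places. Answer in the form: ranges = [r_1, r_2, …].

ranges = [0.4734, 4.5656, 2.2796, 0.6813]

beam 1: φ=-90°, α=240°
  cosα=-0.5000 sinα=-0.8660 | (5,5) | tMaxX 0.4200 tMaxY 0.4734 | tΔX 2.0000 tΔY 1.1547
    t=0.4200 [x] (4,5)
    t=0.4734 [y] (4,4) — stop
  → r_1 = 0.4734
beam 2: φ=-45°, α=285°
  cosα=0.2588 sinα=-0.9659 | (5,5) | tMaxX 3.0523 tMaxY 0.4245 | tΔX 3.8637 tΔY 1.0353
    t=0.4245 [y] (5,4)
    t=1.4597 [y] (5,3)
    t=2.4950 [y] (5,2)
    t=3.0523 [x] (6,2)
    t=3.5303 [y] (6,1)
    t=4.5656 [y] (6,0) — stop
  → r_2 = 4.5656
beam 3: φ=45°, α=15°
  cosα=0.9659 sinα=0.2588 | (5,5) | tMaxX 0.8179 tMaxY 2.2796 | tΔX 1.0353 tΔY 3.8637
    t=0.8179 [x] (6,5)
    t=1.8531 [x] (7,5)
    t=2.2796 [y] (7,6) — stop
  → r_3 = 2.2796
beam 4: φ=90°, α=60°
  cosα=0.5000 sinα=0.8660 | (5,5) | tMaxX 1.5800 tMaxY 0.6813 | tΔX 2.0000 tΔY 1.1547
    t=0.6813 [y] (5,6) — stop
  → r_4 = 0.6813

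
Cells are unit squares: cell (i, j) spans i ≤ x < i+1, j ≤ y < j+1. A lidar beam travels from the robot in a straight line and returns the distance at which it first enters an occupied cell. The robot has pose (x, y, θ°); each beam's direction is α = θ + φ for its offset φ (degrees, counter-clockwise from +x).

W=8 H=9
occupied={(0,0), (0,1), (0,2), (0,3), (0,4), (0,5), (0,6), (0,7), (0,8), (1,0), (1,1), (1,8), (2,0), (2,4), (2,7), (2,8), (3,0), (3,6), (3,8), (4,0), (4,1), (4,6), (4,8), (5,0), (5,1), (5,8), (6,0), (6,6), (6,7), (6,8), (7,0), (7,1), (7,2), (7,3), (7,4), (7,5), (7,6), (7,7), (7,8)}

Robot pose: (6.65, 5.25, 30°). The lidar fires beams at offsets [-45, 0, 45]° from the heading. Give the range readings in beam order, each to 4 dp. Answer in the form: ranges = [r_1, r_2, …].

ranges = [0.3623, 0.4041, 0.7765]

beam 1: φ=-45°, α=345°
  dir = (cos 345°, sin 345°) = (0.9659, -0.2588); from cell (6,5)
  next x-line at t=0.3623, next y-line at t=0.9659; Δt_x=1.0353, Δt_y=3.8637
    x: enter (7,5) at t=0.3623 ← occupied
  → r_1 = 0.3623
beam 2: φ=0°, α=30°
  dir = (cos 30°, sin 30°) = (0.8660, 0.5000); from cell (6,5)
  next x-line at t=0.4041, next y-line at t=1.5000; Δt_x=1.1547, Δt_y=2.0000
    x: enter (7,5) at t=0.4041 ← occupied
  → r_2 = 0.4041
beam 3: φ=45°, α=75°
  dir = (cos 75°, sin 75°) = (0.2588, 0.9659); from cell (6,5)
  next x-line at t=1.3523, next y-line at t=0.7765; Δt_x=3.8637, Δt_y=1.0353
    y: enter (6,6) at t=0.7765 ← occupied
  → r_3 = 0.7765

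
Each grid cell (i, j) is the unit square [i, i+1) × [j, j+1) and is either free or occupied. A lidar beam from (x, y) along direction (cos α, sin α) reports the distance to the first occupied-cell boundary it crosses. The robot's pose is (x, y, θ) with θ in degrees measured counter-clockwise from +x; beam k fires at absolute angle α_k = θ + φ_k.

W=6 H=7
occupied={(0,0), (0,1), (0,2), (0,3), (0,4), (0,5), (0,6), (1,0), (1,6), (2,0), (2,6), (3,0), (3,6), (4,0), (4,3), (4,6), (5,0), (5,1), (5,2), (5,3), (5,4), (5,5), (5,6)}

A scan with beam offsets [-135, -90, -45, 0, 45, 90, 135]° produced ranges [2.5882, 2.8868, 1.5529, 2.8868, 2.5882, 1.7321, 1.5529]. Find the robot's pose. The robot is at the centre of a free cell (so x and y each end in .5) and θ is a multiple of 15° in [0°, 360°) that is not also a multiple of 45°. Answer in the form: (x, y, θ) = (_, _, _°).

The pose lattice has 19·16 = 304 candidates. Test each by forward raycasting.
  (1.5, 3.5, 195°): beam 1 = 2.8868 ≠ 2.5882 ✗
  (3.5, 3.5, 255°): beam 1 = 2.8868 ≠ 2.5882 ✗
  (2.5, 1.5, 255°): beam 1 = 3.0000 ≠ 2.5882 ✗
  (1.5, 5.5, 255°): beam 1 = 0.5774 ≠ 2.5882 ✗
  (4.5, 2.5, 345°): beam 1 = 3.0000 ≠ 2.5882 ✗
  …
  (2.5, 3.5, 60°): r_1=2.5882, r_2=2.8868, r_3=1.5529, r_4=2.8868, r_5=2.5882, r_6=1.7321, r_7=1.5529 — all match ✓
Only this pose fits every beam.

(x, y, θ) = (2.5, 3.5, 60°)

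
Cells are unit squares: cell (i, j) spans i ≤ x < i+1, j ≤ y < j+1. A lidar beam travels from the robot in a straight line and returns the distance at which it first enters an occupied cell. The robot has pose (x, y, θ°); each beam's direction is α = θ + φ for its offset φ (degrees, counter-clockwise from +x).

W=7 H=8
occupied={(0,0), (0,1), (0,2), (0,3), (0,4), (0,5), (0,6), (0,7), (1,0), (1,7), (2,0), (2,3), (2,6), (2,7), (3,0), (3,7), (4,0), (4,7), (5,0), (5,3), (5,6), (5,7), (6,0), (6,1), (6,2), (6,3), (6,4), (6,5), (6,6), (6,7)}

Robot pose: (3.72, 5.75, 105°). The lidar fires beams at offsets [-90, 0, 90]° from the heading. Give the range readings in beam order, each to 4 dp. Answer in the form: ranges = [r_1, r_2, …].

beam 1: φ=-90°, α=15°
  direction (0.9659, 0.2588); cell (3,5); t to first gridline: x 0.2899, y 0.9659 (then +1.0353 / +3.8637)
    (4,5) via x @ 0.2899
    (4,6) via y @ 0.9659
    (5,6) via x @ 1.3252  # hit
  → r_1 = 1.3252
beam 2: φ=0°, α=105°
  direction (-0.2588, 0.9659); cell (3,5); t to first gridline: x 2.7819, y 0.2588 (then +3.8637 / +1.0353)
    (3,6) via y @ 0.2588
    (3,7) via y @ 1.2941  # hit
  → r_2 = 1.2941
beam 3: φ=90°, α=195°
  direction (-0.9659, -0.2588); cell (3,5); t to first gridline: x 0.7454, y 2.8978 (then +1.0353 / +3.8637)
    (2,5) via x @ 0.7454
    (1,5) via x @ 1.7807
    (0,5) via x @ 2.8160  # hit
  → r_3 = 2.8160

ranges = [1.3252, 1.2941, 2.8160]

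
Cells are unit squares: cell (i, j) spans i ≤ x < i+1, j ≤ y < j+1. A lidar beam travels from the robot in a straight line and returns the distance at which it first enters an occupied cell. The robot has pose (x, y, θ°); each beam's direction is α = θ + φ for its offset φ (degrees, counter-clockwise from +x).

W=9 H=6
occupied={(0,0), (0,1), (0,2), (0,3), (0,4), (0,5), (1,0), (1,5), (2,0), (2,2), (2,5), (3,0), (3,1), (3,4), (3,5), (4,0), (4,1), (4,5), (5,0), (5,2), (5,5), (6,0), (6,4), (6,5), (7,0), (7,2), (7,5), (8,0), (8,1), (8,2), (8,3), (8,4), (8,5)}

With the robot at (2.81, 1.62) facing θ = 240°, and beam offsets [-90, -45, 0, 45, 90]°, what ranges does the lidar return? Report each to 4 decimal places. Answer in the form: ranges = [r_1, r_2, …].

beam 1: φ=-90°, α=150°
  d=(-0.8660,0.5000)  start (2,1)  tX=0.9353 tY=0.7600  stride 1/|dx|=1.1547 1/|dy|=2.0000
    cross y-line → (2,2), t=0.7600 (wall)
  → r_1 = 0.7600
beam 2: φ=-45°, α=195°
  d=(-0.9659,-0.2588)  start (2,1)  tX=0.8386 tY=2.3955  stride 1/|dx|=1.0353 1/|dy|=3.8637
    cross x-line → (1,1), t=0.8386
    cross x-line → (0,1), t=1.8738 (wall)
  → r_2 = 1.8738
beam 3: φ=0°, α=240°
  d=(-0.5000,-0.8660)  start (2,1)  tX=1.6200 tY=0.7159  stride 1/|dx|=2.0000 1/|dy|=1.1547
    cross y-line → (2,0), t=0.7159 (wall)
  → r_3 = 0.7159
beam 4: φ=45°, α=285°
  d=(0.2588,-0.9659)  start (2,1)  tX=0.7341 tY=0.6419  stride 1/|dx|=3.8637 1/|dy|=1.0353
    cross y-line → (2,0), t=0.6419 (wall)
  → r_4 = 0.6419
beam 5: φ=90°, α=330°
  d=(0.8660,-0.5000)  start (2,1)  tX=0.2194 tY=1.2400  stride 1/|dx|=1.1547 1/|dy|=2.0000
    cross x-line → (3,1), t=0.2194 (wall)
  → r_5 = 0.2194

ranges = [0.7600, 1.8738, 0.7159, 0.6419, 0.2194]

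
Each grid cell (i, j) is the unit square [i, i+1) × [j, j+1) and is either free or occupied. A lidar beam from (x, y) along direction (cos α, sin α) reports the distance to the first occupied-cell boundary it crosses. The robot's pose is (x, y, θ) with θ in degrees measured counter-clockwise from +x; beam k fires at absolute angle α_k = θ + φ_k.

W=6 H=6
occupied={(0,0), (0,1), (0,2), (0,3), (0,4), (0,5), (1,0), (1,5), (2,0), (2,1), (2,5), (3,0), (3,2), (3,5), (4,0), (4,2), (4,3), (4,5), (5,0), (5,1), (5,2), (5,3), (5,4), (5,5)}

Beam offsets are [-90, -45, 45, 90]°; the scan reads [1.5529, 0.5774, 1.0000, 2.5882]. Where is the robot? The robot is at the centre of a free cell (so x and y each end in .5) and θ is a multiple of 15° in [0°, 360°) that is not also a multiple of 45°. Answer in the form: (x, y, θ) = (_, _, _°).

Candidates: 12 free-cell centres × 16 headings = 192 poses. Raycast each; keep the one whose scan matches to 4 dp.
  (4.5, 1.5, 30°): beam 1 = 0.5774 ≠ 1.5529 ✗
  (2.5, 2.5, 60°): beam 1 = 0.5774 ≠ 1.5529 ✗
  (3.5, 3.5, 75°): beam 1 = 0.5176 ≠ 1.5529 ✗
  …
  (3.5, 4.5, 105°): r_1=1.5529, r_2=0.5774, r_3=1.0000, r_4=2.5882 — all match ✓
No second candidate reproduces the full scan.

(x, y, θ) = (3.5, 4.5, 105°)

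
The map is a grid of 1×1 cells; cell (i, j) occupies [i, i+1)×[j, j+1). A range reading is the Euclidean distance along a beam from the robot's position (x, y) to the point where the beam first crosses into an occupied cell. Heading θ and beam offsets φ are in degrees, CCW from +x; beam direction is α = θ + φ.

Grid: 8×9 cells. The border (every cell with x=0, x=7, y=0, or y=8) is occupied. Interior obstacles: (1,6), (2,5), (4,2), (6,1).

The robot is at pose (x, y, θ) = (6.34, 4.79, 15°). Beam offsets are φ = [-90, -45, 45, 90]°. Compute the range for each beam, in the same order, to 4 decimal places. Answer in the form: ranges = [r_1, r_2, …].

beam 1: φ=-90°, α=285°
  direction (0.2588, -0.9659); cell (6,4); t to first gridline: x 2.5500, y 0.8179 (then +3.8637 / +1.0353)
    (6,3) via y @ 0.8179
    (6,2) via y @ 1.8531
    (7,2) via x @ 2.5500  # hit
  → r_1 = 2.5500
beam 2: φ=-45°, α=330°
  direction (0.8660, -0.5000); cell (6,4); t to first gridline: x 0.7621, y 1.5800 (then +1.1547 / +2.0000)
    (7,4) via x @ 0.7621  # hit
  → r_2 = 0.7621
beam 3: φ=45°, α=60°
  direction (0.5000, 0.8660); cell (6,4); t to first gridline: x 1.3200, y 0.2425 (then +2.0000 / +1.1547)
    (6,5) via y @ 0.2425
    (7,5) via x @ 1.3200  # hit
  → r_3 = 1.3200
beam 4: φ=90°, α=105°
  direction (-0.2588, 0.9659); cell (6,4); t to first gridline: x 1.3137, y 0.2174 (then +3.8637 / +1.0353)
    (6,5) via y @ 0.2174
    (6,6) via y @ 1.2527
    (5,6) via x @ 1.3137
    (5,7) via y @ 2.2880
    (5,8) via y @ 3.3232  # hit
  → r_4 = 3.3232

ranges = [2.5500, 0.7621, 1.3200, 3.3232]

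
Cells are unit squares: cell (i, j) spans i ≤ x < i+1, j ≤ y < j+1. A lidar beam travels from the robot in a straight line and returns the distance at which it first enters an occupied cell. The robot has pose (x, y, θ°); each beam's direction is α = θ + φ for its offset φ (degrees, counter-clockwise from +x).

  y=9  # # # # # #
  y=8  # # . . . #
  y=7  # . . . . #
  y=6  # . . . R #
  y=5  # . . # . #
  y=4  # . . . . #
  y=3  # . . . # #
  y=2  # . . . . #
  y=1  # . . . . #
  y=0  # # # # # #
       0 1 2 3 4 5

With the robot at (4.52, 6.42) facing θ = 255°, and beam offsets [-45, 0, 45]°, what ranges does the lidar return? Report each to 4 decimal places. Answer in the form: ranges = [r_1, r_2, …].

ranges = [0.8400, 5.6112, 0.9600]

beam 1: φ=-45°, α=210°
  cosα=-0.8660 sinα=-0.5000 | (4,6) | tMaxX 0.6004 tMaxY 0.8400 | tΔX 1.1547 tΔY 2.0000
    t=0.6004 [x] (3,6)
    t=0.8400 [y] (3,5) — stop
  → r_1 = 0.8400
beam 2: φ=0°, α=255°
  cosα=-0.2588 sinα=-0.9659 | (4,6) | tMaxX 2.0091 tMaxY 0.4348 | tΔX 3.8637 tΔY 1.0353
    t=0.4348 [y] (4,5)
    t=1.4701 [y] (4,4)
    t=2.0091 [x] (3,4)
    t=2.5054 [y] (3,3)
    t=3.5406 [y] (3,2)
    t=4.5759 [y] (3,1)
    t=5.6112 [y] (3,0) — stop
  → r_2 = 5.6112
beam 3: φ=45°, α=300°
  cosα=0.5000 sinα=-0.8660 | (4,6) | tMaxX 0.9600 tMaxY 0.4850 | tΔX 2.0000 tΔY 1.1547
    t=0.4850 [y] (4,5)
    t=0.9600 [x] (5,5) — stop
  → r_3 = 0.9600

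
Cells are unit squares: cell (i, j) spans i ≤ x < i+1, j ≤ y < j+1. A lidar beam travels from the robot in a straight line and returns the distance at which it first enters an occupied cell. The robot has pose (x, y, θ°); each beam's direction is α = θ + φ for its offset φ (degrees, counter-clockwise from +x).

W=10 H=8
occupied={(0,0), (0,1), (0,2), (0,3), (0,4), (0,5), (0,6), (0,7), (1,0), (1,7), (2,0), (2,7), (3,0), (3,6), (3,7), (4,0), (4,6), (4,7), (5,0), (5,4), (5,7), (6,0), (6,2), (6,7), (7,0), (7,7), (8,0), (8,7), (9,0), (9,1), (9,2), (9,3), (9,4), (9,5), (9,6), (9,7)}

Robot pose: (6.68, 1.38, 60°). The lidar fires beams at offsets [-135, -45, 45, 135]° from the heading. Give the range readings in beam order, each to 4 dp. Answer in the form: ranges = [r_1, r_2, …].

beam 1: φ=-135°, α=285°
  direction (0.2588, -0.9659); cell (6,1); t to first gridline: x 1.2364, y 0.3934 (then +3.8637 / +1.0353)
    (6,0) via y @ 0.3934  # hit
  → r_1 = 0.3934
beam 2: φ=-45°, α=15°
  direction (0.9659, 0.2588); cell (6,1); t to first gridline: x 0.3313, y 2.3955 (then +1.0353 / +3.8637)
    (7,1) via x @ 0.3313
    (8,1) via x @ 1.3666
    (8,2) via y @ 2.3955
    (9,2) via x @ 2.4018  # hit
  → r_2 = 2.4018
beam 3: φ=45°, α=105°
  direction (-0.2588, 0.9659); cell (6,1); t to first gridline: x 2.6273, y 0.6419 (then +3.8637 / +1.0353)
    (6,2) via y @ 0.6419  # hit
  → r_3 = 0.6419
beam 4: φ=135°, α=195°
  direction (-0.9659, -0.2588); cell (6,1); t to first gridline: x 0.7040, y 1.4682 (then +1.0353 / +3.8637)
    (5,1) via x @ 0.7040
    (5,0) via y @ 1.4682  # hit
  → r_4 = 1.4682

ranges = [0.3934, 2.4018, 0.6419, 1.4682]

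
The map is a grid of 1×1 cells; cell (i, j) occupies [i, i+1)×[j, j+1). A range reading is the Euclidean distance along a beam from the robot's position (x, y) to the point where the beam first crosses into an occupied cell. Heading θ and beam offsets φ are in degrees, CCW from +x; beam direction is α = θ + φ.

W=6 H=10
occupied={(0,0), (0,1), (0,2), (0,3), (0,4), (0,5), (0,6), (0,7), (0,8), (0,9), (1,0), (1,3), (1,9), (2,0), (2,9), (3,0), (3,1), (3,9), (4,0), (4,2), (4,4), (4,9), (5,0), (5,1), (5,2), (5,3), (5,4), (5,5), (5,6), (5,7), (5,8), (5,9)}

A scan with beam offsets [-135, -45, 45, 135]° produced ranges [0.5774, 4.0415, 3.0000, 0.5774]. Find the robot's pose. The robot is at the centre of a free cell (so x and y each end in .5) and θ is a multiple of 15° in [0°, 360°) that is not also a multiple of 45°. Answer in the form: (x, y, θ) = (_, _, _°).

(x, y, θ) = (4.5, 5.5, 165°)

Enumerate (i+0.5, j+0.5, θ) over the 28 free cells and 16 admissible headings. For each, cast all 4 beams and compare to the given ranges.
  (3.5, 5.5, 240°): beam 1 = 3.6235 ≠ 0.5774 ✗
  (1.5, 6.5, 300°): beam 1 = 0.5176 ≠ 0.5774 ✗
  (3.5, 5.5, 165°): beam 1 = 1.7321 ≠ 0.5774 ✗
  (2.5, 4.5, 285°): beam 1 = 1.7321 ≠ 0.5774 ✗
  …
  (4.5, 5.5, 165°): r_1=0.5774, r_2=4.0415, r_3=3.0000, r_4=0.5774 — all match ✓
Unique over the lattice → pose = (4.5, 5.5, 165°).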